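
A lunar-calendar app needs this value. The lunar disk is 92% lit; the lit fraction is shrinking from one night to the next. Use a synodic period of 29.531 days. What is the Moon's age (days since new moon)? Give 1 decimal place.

From f = (1 − cos θ)/2: cos θ = 1 − 2×0.92 = -0.840; arccos → 147.1°.
Since the Moon is past full (waning), take the reflex angle: θ = 360° − 147.1° = 212.9°.
That fraction of the synodic month is 212.9/360 × 29.531 d ≈ 17.46 d.

17.5 days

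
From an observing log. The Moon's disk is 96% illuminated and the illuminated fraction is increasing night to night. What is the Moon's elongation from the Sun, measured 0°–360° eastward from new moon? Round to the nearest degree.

157°

From f = (1 − cos θ)/2: cos θ = 1 − 2×0.96 = -0.920; arccos → 156.9°.
Waxing ⇒ before full, so θ = 156.9°.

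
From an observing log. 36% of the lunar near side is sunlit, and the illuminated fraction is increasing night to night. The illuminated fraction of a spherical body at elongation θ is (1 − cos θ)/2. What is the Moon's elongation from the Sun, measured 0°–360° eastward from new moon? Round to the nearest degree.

Invert f = (1 − cos θ)/2 to get cos θ = 1 − 2(0.36) = 0.280, hence θ₀ = arccos 0.280 = 73.7°.
Waxing ⇒ before full, so θ = 73.7°.

74°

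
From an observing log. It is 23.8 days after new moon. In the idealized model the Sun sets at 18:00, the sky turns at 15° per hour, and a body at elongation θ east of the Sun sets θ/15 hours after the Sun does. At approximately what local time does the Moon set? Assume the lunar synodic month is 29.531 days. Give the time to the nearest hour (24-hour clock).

The Moon has covered 23.8/29.531 of its cycle, so θ ≈ 360° × 23.8/29.531 = 290.1°.
At 15° of sky rotation per hour, 290.1° corresponds to a 19.34 h lag.
18:00 + 19.34 h ≈ 13:21 → 13:00 to the nearest hour.

13:00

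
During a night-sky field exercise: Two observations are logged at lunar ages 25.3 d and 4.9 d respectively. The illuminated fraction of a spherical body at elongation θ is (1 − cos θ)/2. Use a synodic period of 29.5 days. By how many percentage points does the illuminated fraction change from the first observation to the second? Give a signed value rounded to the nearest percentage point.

First observation: θ = 360°·25.3/29.5 = 308.7°, so f = 0.187.
Second observation: θ = 59.8°, f = 0.248.
Δf = 0.248 − 0.187 = +0.061, i.e. +6 pp.

+6 pp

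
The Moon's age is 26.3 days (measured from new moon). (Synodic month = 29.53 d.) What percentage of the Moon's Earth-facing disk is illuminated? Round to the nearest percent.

Phase angle: θ = 360°·(26.3 d)/(29.53 d) = 320.6°.
cos 320.6° = 0.773, so f = (1 − 0.773)/2 = 0.114, so 11%.

11%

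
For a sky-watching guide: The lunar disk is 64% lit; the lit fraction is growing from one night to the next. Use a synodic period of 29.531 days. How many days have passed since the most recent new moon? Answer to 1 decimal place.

cos θ = 1 − 2f = -0.280, giving a principal value of 106.3°.
The Moon is waxing (0°–180°), so θ = 106.3° directly.
That fraction of the synodic month is 106.3/360 × 29.531 d ≈ 8.72 d.

8.7 days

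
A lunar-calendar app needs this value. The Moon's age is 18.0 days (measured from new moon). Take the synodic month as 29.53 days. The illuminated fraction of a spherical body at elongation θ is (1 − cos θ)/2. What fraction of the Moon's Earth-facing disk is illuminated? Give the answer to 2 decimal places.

0.89

The Moon has covered 18.0/29.53 of its cycle, so θ ≈ 360° × 18.0/29.53 = 219.4°.
cos 219.4° = (-0.772), so f = (1 − (-0.772))/2 = 0.886.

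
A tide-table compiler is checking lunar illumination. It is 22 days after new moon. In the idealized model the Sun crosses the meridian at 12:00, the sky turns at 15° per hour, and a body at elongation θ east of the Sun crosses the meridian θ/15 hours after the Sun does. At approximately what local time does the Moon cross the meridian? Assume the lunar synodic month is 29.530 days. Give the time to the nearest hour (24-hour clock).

Elongation θ = 360° × 22/29.530 ≈ 268.2°.
The Moon trails the Sun by θ/15 = 268.2/15 ≈ 17.88 hours.
12:00 + 17.88 h ≈ 05:53 → 06:00 to the nearest hour.

06:00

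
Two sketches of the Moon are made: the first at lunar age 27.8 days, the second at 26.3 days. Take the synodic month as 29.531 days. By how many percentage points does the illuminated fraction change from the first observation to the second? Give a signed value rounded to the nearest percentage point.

θ₁ = 360° × 27.8/29.531 = 338.9°, f₁ = (1 − cos θ₁)/2 = 0.034.
θ₂ = 360° × 26.3/29.531 = 320.6°, f₂ = (1 − cos θ₂)/2 = 0.114.
Change = f₂ − f₁ = +0.080 → +8 percentage points.

+8 percentage points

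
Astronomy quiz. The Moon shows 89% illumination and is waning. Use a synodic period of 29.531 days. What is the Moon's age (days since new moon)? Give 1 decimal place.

17.9 days

cos θ = 1 − 2f = -0.780, giving a principal value of 141.3°.
A waning Moon lies in 180°–360°, so θ = 360° − 141.3° = 218.7°.
Age = 29.531 × 218.7°/360° ≈ 17.94 days.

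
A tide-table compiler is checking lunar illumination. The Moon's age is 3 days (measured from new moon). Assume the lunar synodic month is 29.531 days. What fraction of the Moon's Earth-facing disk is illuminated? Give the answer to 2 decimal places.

Elongation θ = 360° × 3/29.531 ≈ 36.6°.
With cos θ = 0.803, the lit fraction is (1 − 0.803)/2 ≈ 0.098.

0.10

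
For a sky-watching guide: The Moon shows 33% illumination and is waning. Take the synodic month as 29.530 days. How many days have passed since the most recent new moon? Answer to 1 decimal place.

Invert f = (1 − cos θ)/2 to get cos θ = 1 − 2(0.33) = 0.340, hence θ₀ = arccos 0.340 = 70.1°.
A waning Moon lies in 180°–360°, so θ = 360° − 70.1° = 289.9°.
That fraction of the synodic month is 289.9/360 × 29.530 d ≈ 23.78 d.

23.8 days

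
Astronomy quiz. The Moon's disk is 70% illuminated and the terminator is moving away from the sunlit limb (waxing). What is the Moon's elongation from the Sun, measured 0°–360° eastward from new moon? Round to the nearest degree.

cos θ = 1 − 2f = -0.400, giving a principal value of 113.6°.
Waxing ⇒ before full, so θ = 113.6°.

114°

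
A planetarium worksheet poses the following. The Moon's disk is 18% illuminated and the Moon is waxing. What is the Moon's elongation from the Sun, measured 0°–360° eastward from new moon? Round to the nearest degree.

Invert f = (1 − cos θ)/2 to get cos θ = 1 − 2(0.18) = 0.640, hence θ₀ = arccos 0.640 = 50.2°.
The Moon is waxing (0°–180°), so θ = 50.2° directly.

50°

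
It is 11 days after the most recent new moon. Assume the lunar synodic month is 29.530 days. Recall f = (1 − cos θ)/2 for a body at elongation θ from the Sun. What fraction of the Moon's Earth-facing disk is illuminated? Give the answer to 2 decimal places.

Elongation θ = 360° × 11/29.530 ≈ 134.1°.
Illuminated fraction = (1 − cos 134.1°)/2 = (1 − (-0.696))/2 ≈ 0.848.

0.85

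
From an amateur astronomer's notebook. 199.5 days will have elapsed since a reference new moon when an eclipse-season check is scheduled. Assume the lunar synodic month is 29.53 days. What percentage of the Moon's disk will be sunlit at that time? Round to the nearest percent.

48%

Reduce mod P: 199.5 − 6×29.53 = 22.32 d into the current lunation.
Phase angle: θ = 360°·(22.32 d)/(29.53 d) = 272.1°.
Illuminated fraction = (1 − cos 272.1°)/2 = (1 − 0.037)/2 ≈ 0.482, so 48%.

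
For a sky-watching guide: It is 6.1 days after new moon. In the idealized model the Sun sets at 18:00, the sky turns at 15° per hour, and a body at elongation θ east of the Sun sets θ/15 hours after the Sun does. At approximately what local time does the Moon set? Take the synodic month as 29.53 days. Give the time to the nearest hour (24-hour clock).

Elongation θ = 360° × 6.1/29.53 ≈ 74.4°.
Delay after the Sun = 74.4° / (15°/h) ≈ 4.96 h.
18:00 + 4.96 h ≈ 22:57 → 23:00 to the nearest hour.

23:00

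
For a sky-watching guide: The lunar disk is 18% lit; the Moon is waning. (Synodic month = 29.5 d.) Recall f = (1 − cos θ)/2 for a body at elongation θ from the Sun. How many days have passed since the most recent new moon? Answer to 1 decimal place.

Invert f = (1 − cos θ)/2 to get cos θ = 1 − 2(0.18) = 0.640, hence θ₀ = arccos 0.640 = 50.2°.
Waning ⇒ past full, so θ = 360° − 50.2° = 309.8°.
At 360°/29.5 d per day, 309.8° corresponds to 25.39 days.

25.4 days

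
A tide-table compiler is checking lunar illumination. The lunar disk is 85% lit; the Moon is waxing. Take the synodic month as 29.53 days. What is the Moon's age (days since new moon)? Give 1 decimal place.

11.0 days

cos θ = 1 − 2f = -0.700, giving a principal value of 134.4°.
The Moon is waxing (0°–180°), so θ = 134.4° directly.
That fraction of the synodic month is 134.4/360 × 29.53 d ≈ 11.03 d.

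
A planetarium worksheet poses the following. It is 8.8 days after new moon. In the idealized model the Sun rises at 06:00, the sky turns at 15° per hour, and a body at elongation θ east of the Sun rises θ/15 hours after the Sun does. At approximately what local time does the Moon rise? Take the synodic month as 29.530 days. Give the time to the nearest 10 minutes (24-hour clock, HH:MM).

13:10

The Moon has covered 8.8/29.530 of its cycle, so θ ≈ 360° × 8.8/29.530 = 107.3°.
The Moon trails the Sun by θ/15 = 107.3/15 ≈ 7.15 hours.
06:00 + 7.152 h ≈ 13:09 → 13:10 to the nearest ten minutes.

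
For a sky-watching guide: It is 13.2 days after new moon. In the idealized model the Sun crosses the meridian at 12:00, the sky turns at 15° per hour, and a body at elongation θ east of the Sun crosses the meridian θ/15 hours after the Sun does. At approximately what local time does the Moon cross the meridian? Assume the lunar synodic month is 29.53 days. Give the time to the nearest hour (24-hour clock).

Phase angle: θ = 360°·(13.2 d)/(29.53 d) = 160.9°.
Delay after the Sun = 160.9° / (15°/h) ≈ 10.73 h.
12:00 + 10.73 h ≈ 22:44 → 23:00 to the nearest hour.

23:00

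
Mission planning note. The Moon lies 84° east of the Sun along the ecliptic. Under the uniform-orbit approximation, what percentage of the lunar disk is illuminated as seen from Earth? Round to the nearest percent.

45%

cos 84° = 0.105, so f = (1 − 0.105)/2 = 0.448, i.e. 45%.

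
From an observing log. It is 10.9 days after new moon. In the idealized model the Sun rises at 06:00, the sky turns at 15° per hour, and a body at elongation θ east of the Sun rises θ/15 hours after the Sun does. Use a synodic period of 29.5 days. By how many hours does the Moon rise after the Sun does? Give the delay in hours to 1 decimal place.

Elongation θ = 360° × 10.9/29.5 ≈ 133.0°.
Delay after the Sun = 133.0° / (15°/h) ≈ 8.87 h.
So the Moon rises 8.87 h after the Sun.

8.9 h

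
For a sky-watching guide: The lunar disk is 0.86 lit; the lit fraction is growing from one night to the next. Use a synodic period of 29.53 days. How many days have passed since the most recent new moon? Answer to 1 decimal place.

11.2 days

From f = (1 − cos θ)/2: cos θ = 1 − 2×0.86 = -0.720; arccos → 136.1°.
Before full moon the principal value applies: θ = 136.1°.
At 360°/29.53 d per day, 136.1° corresponds to 11.16 days.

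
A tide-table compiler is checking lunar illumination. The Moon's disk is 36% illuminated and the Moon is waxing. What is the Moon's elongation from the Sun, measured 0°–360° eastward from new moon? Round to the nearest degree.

Invert f = (1 − cos θ)/2 to get cos θ = 1 − 2(0.36) = 0.280, hence θ₀ = arccos 0.280 = 73.7°.
Waxing ⇒ before full, so θ = 73.7°.

74°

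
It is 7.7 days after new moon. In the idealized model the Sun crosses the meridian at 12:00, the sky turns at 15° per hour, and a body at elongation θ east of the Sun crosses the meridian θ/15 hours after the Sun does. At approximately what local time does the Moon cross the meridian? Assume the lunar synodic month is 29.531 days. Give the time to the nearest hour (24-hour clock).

18:00

Phase angle: θ = 360°·(7.7 d)/(29.531 d) = 93.9°.
The Moon trails the Sun by θ/15 = 93.9/15 ≈ 6.26 hours.
12:00 + 6.26 h ≈ 18:15 → 18:00 to the nearest hour.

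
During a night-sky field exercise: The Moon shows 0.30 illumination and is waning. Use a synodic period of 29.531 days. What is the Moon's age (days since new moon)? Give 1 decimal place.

Invert f = (1 − cos θ)/2 to get cos θ = 1 − 2(0.30) = 0.400, hence θ₀ = arccos 0.400 = 66.4°.
Since the Moon is past full (waning), take the reflex angle: θ = 360° − 66.4° = 293.6°.
That fraction of the synodic month is 293.6/360 × 29.531 d ≈ 24.08 d.

24.1 days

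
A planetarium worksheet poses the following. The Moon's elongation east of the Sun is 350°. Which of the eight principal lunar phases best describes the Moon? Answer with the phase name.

new moon

350° lies in the new moon sector of the 8-phase cycle.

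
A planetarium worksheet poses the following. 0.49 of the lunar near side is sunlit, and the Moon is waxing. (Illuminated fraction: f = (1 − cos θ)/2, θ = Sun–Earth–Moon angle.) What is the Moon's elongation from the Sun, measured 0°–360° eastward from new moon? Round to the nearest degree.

cos θ = 1 − 2f = 0.020, giving a principal value of 88.9°.
Waxing ⇒ before full, so θ = 88.9°.

89°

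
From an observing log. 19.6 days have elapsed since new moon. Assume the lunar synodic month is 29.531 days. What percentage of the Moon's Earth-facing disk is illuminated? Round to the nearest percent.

76%

Elongation θ = 360° × 19.6/29.531 ≈ 238.9°.
cos 238.9° = (-0.516), so f = (1 − (-0.516))/2 = 0.758, so 76%.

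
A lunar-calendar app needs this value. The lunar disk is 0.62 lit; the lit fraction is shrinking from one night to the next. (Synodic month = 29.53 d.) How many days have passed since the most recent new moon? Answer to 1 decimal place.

cos θ = 1 − 2f = -0.240, giving a principal value of 103.9°.
Waning ⇒ past full, so θ = 360° − 103.9° = 256.1°.
Age = 29.53 × 256.1°/360° ≈ 21.01 days.

21.0 days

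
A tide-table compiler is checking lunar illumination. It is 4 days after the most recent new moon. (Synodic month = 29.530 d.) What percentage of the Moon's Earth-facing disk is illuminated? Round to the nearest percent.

17%

Elongation θ = 360° × 4/29.530 ≈ 48.8°.
Illuminated fraction = (1 − cos 48.8°)/2 = (1 − 0.659)/2 ≈ 0.170, so 17%.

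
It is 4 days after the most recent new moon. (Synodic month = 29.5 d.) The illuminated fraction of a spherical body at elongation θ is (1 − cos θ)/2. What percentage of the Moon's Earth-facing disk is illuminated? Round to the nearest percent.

17%

Elongation θ = 360° × 4/29.5 ≈ 48.8°.
With cos θ = 0.659, the lit fraction is (1 − 0.659)/2 ≈ 0.171, so 17%.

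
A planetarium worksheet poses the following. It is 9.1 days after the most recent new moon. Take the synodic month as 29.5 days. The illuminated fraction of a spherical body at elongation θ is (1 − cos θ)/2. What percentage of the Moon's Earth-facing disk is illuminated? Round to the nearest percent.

68%

Elongation θ = 360° × 9.1/29.5 ≈ 111.1°.
With cos θ = (-0.359), the lit fraction is (1 − (-0.359))/2 ≈ 0.680, so 68%.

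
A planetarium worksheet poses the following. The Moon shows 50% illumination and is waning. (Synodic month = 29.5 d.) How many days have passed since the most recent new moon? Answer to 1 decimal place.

22.1 days

cos θ = 1 − 2f = 0.000, giving a principal value of 90.0°.
Since the Moon is past full (waning), take the reflex angle: θ = 360° − 90.0° = 270.0°.
Age = 29.5 × 270.0°/360° ≈ 22.12 days.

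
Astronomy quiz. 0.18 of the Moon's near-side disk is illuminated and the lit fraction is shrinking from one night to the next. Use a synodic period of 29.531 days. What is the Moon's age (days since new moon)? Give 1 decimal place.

25.4 days

cos θ = 1 − 2f = 0.640, giving a principal value of 50.2°.
Waning ⇒ past full, so θ = 360° − 50.2° = 309.8°.
That fraction of the synodic month is 309.8/360 × 29.531 d ≈ 25.41 d.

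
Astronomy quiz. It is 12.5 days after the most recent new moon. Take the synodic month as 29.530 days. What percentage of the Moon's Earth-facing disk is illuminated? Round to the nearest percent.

Phase angle: θ = 360°·(12.5 d)/(29.530 d) = 152.4°.
cos 152.4° = (-0.886), so f = (1 − (-0.886))/2 = 0.943, so 94%.

94%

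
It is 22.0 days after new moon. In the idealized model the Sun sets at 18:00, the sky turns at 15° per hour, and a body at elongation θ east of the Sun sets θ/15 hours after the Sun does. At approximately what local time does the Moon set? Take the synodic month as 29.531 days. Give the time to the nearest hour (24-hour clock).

Phase angle: θ = 360°·(22.0 d)/(29.531 d) = 268.2°.
Delay after the Sun = 268.2° / (15°/h) ≈ 17.88 h.
18:00 + 17.88 h ≈ 11:53 → 12:00 to the nearest hour.

12:00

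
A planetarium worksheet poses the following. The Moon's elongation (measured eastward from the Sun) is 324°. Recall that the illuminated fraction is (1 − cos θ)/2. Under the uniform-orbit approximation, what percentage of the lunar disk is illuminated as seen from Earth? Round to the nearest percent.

f = (1 − cos 324°)/2 = (1 − 0.809)/2 ≈ 0.095, i.e. 10%.

10%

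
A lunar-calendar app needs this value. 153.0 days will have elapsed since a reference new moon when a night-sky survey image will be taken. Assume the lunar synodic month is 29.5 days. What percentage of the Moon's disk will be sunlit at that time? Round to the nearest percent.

153.0/29.5 = 5.186 lunations, so 5 complete cycles and 5.50 d into the next.
Elongation θ = 360° × 5.50/29.5 ≈ 67.1°.
With cos θ = 0.389, the lit fraction is (1 − 0.389)/2 ≈ 0.306, so 31%.

31%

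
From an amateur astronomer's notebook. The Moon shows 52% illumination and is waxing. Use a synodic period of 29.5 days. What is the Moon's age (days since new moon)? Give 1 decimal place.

Invert f = (1 − cos θ)/2 to get cos θ = 1 − 2(0.52) = -0.040, hence θ₀ = arccos -0.040 = 92.3°.
Waxing ⇒ before full, so θ = 92.3°.
That fraction of the synodic month is 92.3/360 × 29.5 d ≈ 7.56 d.

7.6 days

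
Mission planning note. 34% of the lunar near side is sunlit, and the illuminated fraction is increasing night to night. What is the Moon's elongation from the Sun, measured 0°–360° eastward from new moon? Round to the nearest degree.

cos θ = 1 − 2f = 0.320, giving a principal value of 71.3°.
Waxing ⇒ before full, so θ = 71.3°.

71°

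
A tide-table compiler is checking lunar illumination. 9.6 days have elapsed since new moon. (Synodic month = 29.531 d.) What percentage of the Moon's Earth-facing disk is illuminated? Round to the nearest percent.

The Moon has covered 9.6/29.531 of its cycle, so θ ≈ 360° × 9.6/29.531 = 117.0°.
With cos θ = (-0.454), the lit fraction is (1 − (-0.454))/2 ≈ 0.727, so 73%.

73%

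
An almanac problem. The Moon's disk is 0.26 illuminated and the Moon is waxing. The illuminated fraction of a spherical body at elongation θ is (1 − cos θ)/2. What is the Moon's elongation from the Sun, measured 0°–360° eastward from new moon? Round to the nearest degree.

cos θ = 1 − 2f = 0.480, giving a principal value of 61.3°.
The Moon is waxing (0°–180°), so θ = 61.3° directly.

61°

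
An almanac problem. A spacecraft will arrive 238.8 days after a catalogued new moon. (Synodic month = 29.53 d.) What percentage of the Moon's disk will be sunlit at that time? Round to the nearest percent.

Reduce mod P: 238.8 − 8×29.53 = 2.56 d into the current lunation.
The Moon has covered 2.56/29.53 of its cycle, so θ ≈ 360° × 2.56/29.53 = 31.2°.
Illuminated fraction = (1 − cos 31.2°)/2 = (1 − 0.855)/2 ≈ 0.072, so 7%.

7%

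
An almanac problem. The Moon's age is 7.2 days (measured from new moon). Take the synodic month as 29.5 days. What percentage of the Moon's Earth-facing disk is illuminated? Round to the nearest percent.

48%

Elongation θ = 360° × 7.2/29.5 ≈ 87.9°.
With cos θ = 0.037, the lit fraction is (1 − 0.037)/2 ≈ 0.481, so 48%.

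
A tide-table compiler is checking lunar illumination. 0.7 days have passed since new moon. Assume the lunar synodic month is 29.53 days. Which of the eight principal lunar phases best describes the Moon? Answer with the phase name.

At 0.7/29.53 of the cycle, θ ≈ 9° — the new moon range.

new moon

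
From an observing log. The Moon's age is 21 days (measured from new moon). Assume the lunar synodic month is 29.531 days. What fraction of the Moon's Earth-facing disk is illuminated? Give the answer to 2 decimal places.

0.62

Phase angle: θ = 360°·(21 d)/(29.531 d) = 256.0°.
cos 256.0° = (-0.242), so f = (1 − (-0.242))/2 = 0.621.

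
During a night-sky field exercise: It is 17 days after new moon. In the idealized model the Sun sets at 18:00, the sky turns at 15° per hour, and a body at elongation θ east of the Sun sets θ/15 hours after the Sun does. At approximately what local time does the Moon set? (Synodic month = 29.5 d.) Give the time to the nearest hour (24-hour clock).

08:00

Phase angle: θ = 360°·(17 d)/(29.5 d) = 207.5°.
At 15° of sky rotation per hour, 207.5° corresponds to a 13.83 h lag.
18:00 + 13.83 h ≈ 07:50 → 08:00 to the nearest hour.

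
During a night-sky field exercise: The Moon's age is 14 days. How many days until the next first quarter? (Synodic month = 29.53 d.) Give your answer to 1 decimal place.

22.9 days

First quarter is 0.25 of the way through the cycle: age 0.25 × 29.53 = 7.383 d.
Already past this cycle's first quarter; the next is at 7.383 + 29.53 = 36.913 d, so 36.913 − 14 = 22.913 days.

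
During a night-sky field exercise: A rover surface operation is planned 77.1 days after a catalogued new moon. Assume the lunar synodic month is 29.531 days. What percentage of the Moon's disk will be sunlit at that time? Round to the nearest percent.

77.1/29.531 = 2.611 lunations, so 2 complete cycles and 18.04 d into the next.
Elongation θ = 360° × 18.04/29.531 ≈ 219.9°.
Illuminated fraction = (1 − cos 219.9°)/2 = (1 − (-0.767))/2 ≈ 0.884, so 88%.

88%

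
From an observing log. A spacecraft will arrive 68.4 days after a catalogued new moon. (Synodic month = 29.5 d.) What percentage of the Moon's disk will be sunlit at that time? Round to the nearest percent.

68.4 d spans 2 complete synodic months (2 × 29.5 = 59.00 d) plus 9.40 d.
Elongation θ = 360° × 9.40/29.5 ≈ 114.7°.
With cos θ = (-0.418), the lit fraction is (1 − (-0.418))/2 ≈ 0.709, so 71%.

71%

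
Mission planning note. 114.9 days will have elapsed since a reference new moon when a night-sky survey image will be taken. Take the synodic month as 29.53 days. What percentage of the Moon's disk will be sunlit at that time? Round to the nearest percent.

114.9 d spans 3 complete synodic months (3 × 29.53 = 88.59 d) plus 26.31 d.
The Moon has covered 26.31/29.53 of its cycle, so θ ≈ 360° × 26.31/29.53 = 320.7°.
cos 320.7° = 0.774, so f = (1 − 0.774)/2 = 0.113, so 11%.

11%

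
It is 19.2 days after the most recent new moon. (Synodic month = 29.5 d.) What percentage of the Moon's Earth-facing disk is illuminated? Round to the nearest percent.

The Moon has covered 19.2/29.5 of its cycle, so θ ≈ 360° × 19.2/29.5 = 234.3°.
With cos θ = (-0.583), the lit fraction is (1 − (-0.583))/2 ≈ 0.792, so 79%.

79%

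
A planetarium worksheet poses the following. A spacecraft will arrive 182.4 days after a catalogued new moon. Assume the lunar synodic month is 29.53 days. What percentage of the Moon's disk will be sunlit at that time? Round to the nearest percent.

Reduce mod P: 182.4 − 6×29.53 = 5.22 d into the current lunation.
The Moon has covered 5.22/29.53 of its cycle, so θ ≈ 360° × 5.22/29.53 = 63.6°.
With cos θ = 0.444, the lit fraction is (1 − 0.444)/2 ≈ 0.278, so 28%.

28%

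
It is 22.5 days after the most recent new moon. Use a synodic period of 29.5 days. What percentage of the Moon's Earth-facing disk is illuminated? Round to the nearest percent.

46%

Phase angle: θ = 360°·(22.5 d)/(29.5 d) = 274.6°.
Illuminated fraction = (1 − cos 274.6°)/2 = (1 − 0.080)/2 ≈ 0.460, so 46%.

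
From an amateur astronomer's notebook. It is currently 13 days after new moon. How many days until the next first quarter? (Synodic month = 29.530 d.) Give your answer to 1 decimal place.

23.9 days

First quarter occurs at elongation 90°, i.e. at age 29.530 × 90/360 = 7.383 d.
Already past this cycle's first quarter; the next is at 7.383 + 29.530 = 36.913 d, so 36.913 − 13 = 23.913 days.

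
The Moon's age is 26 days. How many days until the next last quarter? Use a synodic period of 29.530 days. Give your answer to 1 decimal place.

25.7 days

Last quarter is 0.75 of the way through the cycle: age 0.75 × 29.530 = 22.148 d.
This lunation's last quarter (22.148 d) has passed, so add one period: 51.678 − 26 = 25.678 days.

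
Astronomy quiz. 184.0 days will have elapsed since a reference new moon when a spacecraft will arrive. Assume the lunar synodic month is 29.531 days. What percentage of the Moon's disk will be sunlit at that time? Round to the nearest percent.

184.0/29.531 = 6.231 lunations, so 6 complete cycles and 6.81 d into the next.
Phase angle: θ = 360°·(6.81 d)/(29.531 d) = 83.1°.
Illuminated fraction = (1 − cos 83.1°)/2 = (1 − 0.121)/2 ≈ 0.440, so 44%.

44%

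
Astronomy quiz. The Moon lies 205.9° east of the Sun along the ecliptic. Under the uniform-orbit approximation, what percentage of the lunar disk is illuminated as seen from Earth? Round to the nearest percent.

cos 205.9° = (-0.900), so f = (1 − (-0.900))/2 = 0.950, i.e. 95%.

95%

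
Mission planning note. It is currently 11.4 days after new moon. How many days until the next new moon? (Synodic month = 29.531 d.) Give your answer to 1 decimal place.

The next new moon completes the synodic month: 29.531 − 11.4 = 18.131 days.

18.1 days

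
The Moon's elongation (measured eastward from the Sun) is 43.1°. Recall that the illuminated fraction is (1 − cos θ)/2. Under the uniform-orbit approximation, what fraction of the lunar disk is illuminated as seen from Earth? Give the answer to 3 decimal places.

cos 43.1° = 0.730, so f = (1 − 0.730)/2 = 0.135.

0.135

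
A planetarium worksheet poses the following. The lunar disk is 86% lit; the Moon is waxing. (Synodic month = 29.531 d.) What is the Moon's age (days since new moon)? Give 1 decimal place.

cos θ = 1 − 2f = -0.720, giving a principal value of 136.1°.
The Moon is waxing (0°–180°), so θ = 136.1° directly.
At 360°/29.531 d per day, 136.1° corresponds to 11.16 days.

11.2 days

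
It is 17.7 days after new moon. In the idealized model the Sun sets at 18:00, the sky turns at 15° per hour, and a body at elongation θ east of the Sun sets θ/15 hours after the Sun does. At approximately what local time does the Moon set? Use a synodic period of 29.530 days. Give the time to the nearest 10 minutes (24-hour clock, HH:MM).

Elongation θ = 360° × 17.7/29.530 ≈ 215.8°.
The Moon trails the Sun by θ/15 = 215.8/15 ≈ 14.39 hours.
18:00 + 14.385 h ≈ 08:23 → 08:20 to the nearest ten minutes.

08:20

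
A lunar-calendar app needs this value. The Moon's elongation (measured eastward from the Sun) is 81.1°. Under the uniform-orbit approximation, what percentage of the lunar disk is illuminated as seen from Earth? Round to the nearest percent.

42%

Half-versine of 81.1°: (1 − 0.155)/2 = 0.423, i.e. 42%.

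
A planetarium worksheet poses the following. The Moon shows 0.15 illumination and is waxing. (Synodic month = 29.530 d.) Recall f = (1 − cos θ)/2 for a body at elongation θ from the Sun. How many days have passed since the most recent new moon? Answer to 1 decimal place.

3.7 days

Invert f = (1 − cos θ)/2 to get cos θ = 1 − 2(0.15) = 0.700, hence θ₀ = arccos 0.700 = 45.6°.
Before full moon the principal value applies: θ = 45.6°.
That fraction of the synodic month is 45.6/360 × 29.530 d ≈ 3.74 d.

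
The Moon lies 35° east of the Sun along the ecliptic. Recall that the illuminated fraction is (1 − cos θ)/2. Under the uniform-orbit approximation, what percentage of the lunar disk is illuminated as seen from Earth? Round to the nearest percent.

f = (1 − cos 35°)/2 = (1 − 0.819)/2 ≈ 0.090, i.e. 9%.

9%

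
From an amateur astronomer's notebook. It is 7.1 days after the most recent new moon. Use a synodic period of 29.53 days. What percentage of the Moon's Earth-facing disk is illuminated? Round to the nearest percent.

47%

Elongation θ = 360° × 7.1/29.53 ≈ 86.6°.
With cos θ = 0.060, the lit fraction is (1 − 0.060)/2 ≈ 0.470, so 47%.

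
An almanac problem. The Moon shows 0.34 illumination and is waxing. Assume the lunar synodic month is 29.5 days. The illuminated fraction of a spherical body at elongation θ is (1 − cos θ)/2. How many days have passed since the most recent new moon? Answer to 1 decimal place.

5.8 days

Invert f = (1 − cos θ)/2 to get cos θ = 1 − 2(0.34) = 0.320, hence θ₀ = arccos 0.320 = 71.3°.
Waxing ⇒ before full, so θ = 71.3°.
Age = 29.5 × 71.3°/360° ≈ 5.85 days.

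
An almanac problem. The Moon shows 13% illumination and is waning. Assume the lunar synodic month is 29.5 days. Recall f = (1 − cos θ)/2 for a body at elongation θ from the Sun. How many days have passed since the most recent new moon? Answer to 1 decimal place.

26.0 days

From f = (1 − cos θ)/2: cos θ = 1 − 2×0.13 = 0.740; arccos → 42.3°.
A waning Moon lies in 180°–360°, so θ = 360° − 42.3° = 317.7°.
That fraction of the synodic month is 317.7/360 × 29.5 d ≈ 26.04 d.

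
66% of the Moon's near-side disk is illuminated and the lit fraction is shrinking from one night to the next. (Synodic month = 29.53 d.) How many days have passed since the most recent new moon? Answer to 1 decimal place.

From f = (1 − cos θ)/2: cos θ = 1 − 2×0.66 = -0.320; arccos → 108.7°.
Waning ⇒ past full, so θ = 360° − 108.7° = 251.3°.
Age = 29.53 × 251.3°/360° ≈ 20.62 days.

20.6 days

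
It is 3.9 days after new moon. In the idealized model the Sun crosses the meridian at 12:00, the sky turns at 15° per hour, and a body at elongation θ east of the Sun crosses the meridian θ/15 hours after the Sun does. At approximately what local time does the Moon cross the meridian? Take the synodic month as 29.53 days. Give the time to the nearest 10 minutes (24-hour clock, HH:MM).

15:10

Phase angle: θ = 360°·(3.9 d)/(29.53 d) = 47.5°.
At 15° of sky rotation per hour, 47.5° corresponds to a 3.17 h lag.
12:00 + 3.170 h ≈ 15:10 → 15:10 to the nearest ten minutes.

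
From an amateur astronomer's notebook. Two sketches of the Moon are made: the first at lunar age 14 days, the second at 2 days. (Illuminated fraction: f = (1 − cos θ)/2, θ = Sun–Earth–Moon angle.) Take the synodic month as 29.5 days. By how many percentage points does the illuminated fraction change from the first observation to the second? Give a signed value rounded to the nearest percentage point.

θ₁ = 360° × 14/29.5 = 170.8°, f₁ = (1 − cos θ₁)/2 = 0.994.
θ₂ = 360° × 2/29.5 = 24.4°, f₂ = (1 − cos θ₂)/2 = 0.045.
Change = f₂ − f₁ = -0.949 → -95 percentage points.

-95 pp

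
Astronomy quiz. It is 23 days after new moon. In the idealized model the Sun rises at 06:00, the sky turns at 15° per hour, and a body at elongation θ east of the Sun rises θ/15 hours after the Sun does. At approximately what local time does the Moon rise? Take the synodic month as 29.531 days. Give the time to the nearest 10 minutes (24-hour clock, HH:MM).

Phase angle: θ = 360°·(23 d)/(29.531 d) = 280.4°.
The Moon trails the Sun by θ/15 = 280.4/15 ≈ 18.69 hours.
06:00 + 18.692 h ≈ 00:42 → 00:40 to the nearest ten minutes.

00:40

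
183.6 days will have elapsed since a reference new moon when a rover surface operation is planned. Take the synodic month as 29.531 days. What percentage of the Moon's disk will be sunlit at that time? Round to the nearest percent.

183.6/29.531 = 6.217 lunations, so 6 complete cycles and 6.41 d into the next.
Elongation θ = 360° × 6.41/29.531 ≈ 78.2°.
Illuminated fraction = (1 − cos 78.2°)/2 = (1 − 0.205)/2 ≈ 0.398, so 40%.

40%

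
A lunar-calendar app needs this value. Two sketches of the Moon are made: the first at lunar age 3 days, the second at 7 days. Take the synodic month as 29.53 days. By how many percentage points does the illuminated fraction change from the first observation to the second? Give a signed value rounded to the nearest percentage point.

θ₁ = 360° × 3/29.53 = 36.6°, f₁ = (1 − cos θ₁)/2 = 0.098.
θ₂ = 360° × 7/29.53 = 85.3°, f₂ = (1 − cos θ₂)/2 = 0.459.
Change = f₂ − f₁ = +0.361 → +36 percentage points.

+36 pp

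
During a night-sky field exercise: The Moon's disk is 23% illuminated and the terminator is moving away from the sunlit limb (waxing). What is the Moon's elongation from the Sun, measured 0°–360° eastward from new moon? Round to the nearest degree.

cos θ = 1 − 2f = 0.540, giving a principal value of 57.3°.
Waxing ⇒ before full, so θ = 57.3°.

57°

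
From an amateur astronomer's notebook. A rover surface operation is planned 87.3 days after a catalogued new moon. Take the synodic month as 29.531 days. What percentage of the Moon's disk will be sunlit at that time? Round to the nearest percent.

2%

87.3/29.531 = 2.956 lunations, so 2 complete cycles and 28.24 d into the next.
Elongation θ = 360° × 28.24/29.531 ≈ 344.2°.
With cos θ = 0.962, the lit fraction is (1 − 0.962)/2 ≈ 0.019, so 2%.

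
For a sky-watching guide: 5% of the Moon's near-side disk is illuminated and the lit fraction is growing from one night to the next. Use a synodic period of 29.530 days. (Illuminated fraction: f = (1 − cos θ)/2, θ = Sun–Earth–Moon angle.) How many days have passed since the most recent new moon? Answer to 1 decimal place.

From f = (1 − cos θ)/2: cos θ = 1 − 2×0.05 = 0.900; arccos → 25.8°.
Before full moon the principal value applies: θ = 25.8°.
At 360°/29.530 d per day, 25.8° corresponds to 2.12 days.

2.1 days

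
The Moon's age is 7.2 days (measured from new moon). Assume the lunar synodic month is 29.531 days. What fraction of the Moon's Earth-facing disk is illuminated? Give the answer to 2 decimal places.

Elongation θ = 360° × 7.2/29.531 ≈ 87.8°.
Illuminated fraction = (1 − cos 87.8°)/2 = (1 − 0.039)/2 ≈ 0.481.

0.48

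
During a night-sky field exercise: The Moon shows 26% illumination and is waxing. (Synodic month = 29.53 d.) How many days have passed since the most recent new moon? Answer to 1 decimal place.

5.0 days

cos θ = 1 − 2f = 0.480, giving a principal value of 61.3°.
Before full moon the principal value applies: θ = 61.3°.
That fraction of the synodic month is 61.3/360 × 29.53 d ≈ 5.03 d.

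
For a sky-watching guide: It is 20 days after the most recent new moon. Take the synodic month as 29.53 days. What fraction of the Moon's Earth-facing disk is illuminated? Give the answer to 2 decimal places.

The Moon has covered 20/29.53 of its cycle, so θ ≈ 360° × 20/29.53 = 243.8°.
Illuminated fraction = (1 − cos 243.8°)/2 = (1 − (-0.441))/2 ≈ 0.721.

0.72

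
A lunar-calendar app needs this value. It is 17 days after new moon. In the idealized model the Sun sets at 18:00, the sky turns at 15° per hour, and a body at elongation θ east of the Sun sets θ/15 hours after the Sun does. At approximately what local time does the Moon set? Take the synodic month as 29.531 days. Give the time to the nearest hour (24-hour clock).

08:00

The Moon has covered 17/29.531 of its cycle, so θ ≈ 360° × 17/29.531 = 207.2°.
At 15° of sky rotation per hour, 207.2° corresponds to a 13.82 h lag.
18:00 + 13.82 h ≈ 07:49 → 08:00 to the nearest hour.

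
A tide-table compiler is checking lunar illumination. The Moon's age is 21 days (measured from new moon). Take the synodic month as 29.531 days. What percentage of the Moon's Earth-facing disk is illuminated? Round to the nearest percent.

The Moon has covered 21/29.531 of its cycle, so θ ≈ 360° × 21/29.531 = 256.0°.
Illuminated fraction = (1 − cos 256.0°)/2 = (1 − (-0.242))/2 ≈ 0.621, so 62%.

62%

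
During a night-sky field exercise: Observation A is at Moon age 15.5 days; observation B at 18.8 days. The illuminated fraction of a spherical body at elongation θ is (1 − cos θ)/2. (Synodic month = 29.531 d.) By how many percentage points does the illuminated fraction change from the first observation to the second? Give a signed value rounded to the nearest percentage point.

θ₁ = 360° × 15.5/29.531 = 189.0°, f₁ = (1 − cos θ₁)/2 = 0.994.
θ₂ = 360° × 18.8/29.531 = 229.2°, f₂ = (1 − cos θ₂)/2 = 0.827.
Change = f₂ − f₁ = -0.167 → -17 percentage points.

-17 percentage points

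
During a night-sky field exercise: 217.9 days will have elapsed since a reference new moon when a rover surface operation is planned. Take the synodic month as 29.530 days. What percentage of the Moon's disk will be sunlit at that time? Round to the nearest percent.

217.9/29.530 = 7.379 lunations, so 7 complete cycles and 11.19 d into the next.
Phase angle: θ = 360°·(11.19 d)/(29.530 d) = 136.4°.
cos 136.4° = (-0.724), so f = (1 − (-0.724))/2 = 0.862, so 86%.

86%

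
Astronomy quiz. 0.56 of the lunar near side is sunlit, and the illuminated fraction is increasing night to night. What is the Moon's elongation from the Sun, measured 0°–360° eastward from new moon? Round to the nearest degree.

cos θ = 1 − 2f = -0.120, giving a principal value of 96.9°.
The Moon is waxing (0°–180°), so θ = 96.9° directly.

97°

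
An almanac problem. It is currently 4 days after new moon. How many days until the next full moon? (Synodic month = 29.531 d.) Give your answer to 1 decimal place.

Full moon occurs at elongation 180°, i.e. at age 29.531 × 180/360 = 14.765 d.
So 10.765 days remain (14.765 − 4).

10.8 days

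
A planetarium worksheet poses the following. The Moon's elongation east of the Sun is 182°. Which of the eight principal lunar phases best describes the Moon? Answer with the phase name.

The full moon sector spans roughly 158°–202°; 182° falls inside it.

full moon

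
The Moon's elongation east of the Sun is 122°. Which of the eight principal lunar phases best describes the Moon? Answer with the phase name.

122° lies in the waxing gibbous sector of the 8-phase cycle.

waxing gibbous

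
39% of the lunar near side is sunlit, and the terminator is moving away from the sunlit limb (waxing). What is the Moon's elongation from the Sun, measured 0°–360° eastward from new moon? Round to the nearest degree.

77°

Invert f = (1 − cos θ)/2 to get cos θ = 1 − 2(0.39) = 0.220, hence θ₀ = arccos 0.220 = 77.3°.
Before full moon the principal value applies: θ = 77.3°.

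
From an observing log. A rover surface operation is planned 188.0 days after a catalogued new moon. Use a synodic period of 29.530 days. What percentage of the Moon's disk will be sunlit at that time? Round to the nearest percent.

83%

188.0/29.530 = 6.366 lunations, so 6 complete cycles and 10.82 d into the next.
The Moon has covered 10.82/29.530 of its cycle, so θ ≈ 360° × 10.82/29.530 = 131.9°.
With cos θ = (-0.668), the lit fraction is (1 − (-0.668))/2 ≈ 0.834, so 83%.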